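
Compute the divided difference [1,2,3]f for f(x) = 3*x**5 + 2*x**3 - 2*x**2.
280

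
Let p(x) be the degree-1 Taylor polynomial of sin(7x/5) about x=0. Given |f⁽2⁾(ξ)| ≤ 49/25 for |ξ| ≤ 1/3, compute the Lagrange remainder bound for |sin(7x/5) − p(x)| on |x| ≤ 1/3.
49/450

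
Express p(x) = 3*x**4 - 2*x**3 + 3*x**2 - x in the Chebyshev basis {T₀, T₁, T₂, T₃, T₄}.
(21/8)T₀ + (-5/2)T₁ + (3)T₂ + (-1/2)T₃ + (3/8)T₄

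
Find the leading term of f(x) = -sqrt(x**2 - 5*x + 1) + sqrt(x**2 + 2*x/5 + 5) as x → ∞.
27/10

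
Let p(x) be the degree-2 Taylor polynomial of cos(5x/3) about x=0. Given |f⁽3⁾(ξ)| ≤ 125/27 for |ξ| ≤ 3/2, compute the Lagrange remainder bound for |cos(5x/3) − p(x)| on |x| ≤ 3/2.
125/48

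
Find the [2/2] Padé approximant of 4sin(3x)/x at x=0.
(12 - 63*x**2/5)/(9*x**2/20 + 1)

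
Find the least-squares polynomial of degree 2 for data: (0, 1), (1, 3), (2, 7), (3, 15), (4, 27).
43/35 + (-16/35)x + (12/7)x²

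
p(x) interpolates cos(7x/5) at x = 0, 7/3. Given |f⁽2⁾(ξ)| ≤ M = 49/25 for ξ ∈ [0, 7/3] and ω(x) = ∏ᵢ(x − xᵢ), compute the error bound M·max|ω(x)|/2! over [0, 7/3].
2401/1800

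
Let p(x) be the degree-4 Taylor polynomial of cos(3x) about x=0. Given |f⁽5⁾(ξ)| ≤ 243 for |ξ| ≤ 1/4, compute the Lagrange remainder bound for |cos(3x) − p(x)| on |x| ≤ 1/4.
81/40960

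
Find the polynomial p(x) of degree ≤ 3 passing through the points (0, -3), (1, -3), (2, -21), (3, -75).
-3*x**3 + 3*x - 3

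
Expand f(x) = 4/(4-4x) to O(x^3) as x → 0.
1 + x + x**2 + O(x**3)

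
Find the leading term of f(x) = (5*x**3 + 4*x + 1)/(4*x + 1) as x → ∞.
5*x**2/4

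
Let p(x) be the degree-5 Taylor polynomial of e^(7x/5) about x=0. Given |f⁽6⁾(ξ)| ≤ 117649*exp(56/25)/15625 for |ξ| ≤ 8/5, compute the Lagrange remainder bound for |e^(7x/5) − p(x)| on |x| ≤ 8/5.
1927561216*exp(56/25)/10986328125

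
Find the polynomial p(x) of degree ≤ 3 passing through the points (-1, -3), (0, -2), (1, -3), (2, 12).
3*x**3 - x**2 - 3*x - 2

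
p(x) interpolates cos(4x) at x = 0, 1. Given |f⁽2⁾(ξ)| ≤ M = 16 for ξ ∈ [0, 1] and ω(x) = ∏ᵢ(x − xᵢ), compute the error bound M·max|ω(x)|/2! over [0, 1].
2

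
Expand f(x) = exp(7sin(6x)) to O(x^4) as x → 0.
1 + 42*x + 882*x**2 + 12096*x**3 + O(x**4)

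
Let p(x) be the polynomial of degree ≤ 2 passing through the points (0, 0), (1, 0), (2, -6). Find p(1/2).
3/4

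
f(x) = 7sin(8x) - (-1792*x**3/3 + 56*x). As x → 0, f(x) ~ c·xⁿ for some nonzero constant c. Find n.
5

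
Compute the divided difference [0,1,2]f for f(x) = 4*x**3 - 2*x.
12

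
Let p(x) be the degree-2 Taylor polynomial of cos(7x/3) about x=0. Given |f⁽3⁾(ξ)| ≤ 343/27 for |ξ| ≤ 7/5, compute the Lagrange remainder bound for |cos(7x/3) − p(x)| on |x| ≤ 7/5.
117649/20250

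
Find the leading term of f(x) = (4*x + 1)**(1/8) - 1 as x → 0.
x/2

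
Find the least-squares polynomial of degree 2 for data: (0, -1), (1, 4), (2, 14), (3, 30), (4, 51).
-34/35 + (15/7)x + (19/7)x²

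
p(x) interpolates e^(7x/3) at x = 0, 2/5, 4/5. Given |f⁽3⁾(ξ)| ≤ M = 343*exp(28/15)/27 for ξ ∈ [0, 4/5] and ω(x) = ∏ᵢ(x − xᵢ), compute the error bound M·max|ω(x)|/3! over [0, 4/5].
2744*sqrt(3)*exp(28/15)/91125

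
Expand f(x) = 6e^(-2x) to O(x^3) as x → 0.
6 - 12*x + 12*x**2 + O(x**3)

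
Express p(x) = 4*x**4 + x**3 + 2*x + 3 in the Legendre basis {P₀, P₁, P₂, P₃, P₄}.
(19/5)P₀ + (13/5)P₁ + (16/7)P₂ + (2/5)P₃ + (32/35)P₄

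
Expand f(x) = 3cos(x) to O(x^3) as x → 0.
3 - 3*x**2/2 + O(x**3)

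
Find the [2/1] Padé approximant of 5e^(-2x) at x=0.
(10*x**2/3 - 20*x/3 + 5)/(2*x/3 + 1)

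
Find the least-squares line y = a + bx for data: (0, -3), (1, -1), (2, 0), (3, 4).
a = -33/10, b = 11/5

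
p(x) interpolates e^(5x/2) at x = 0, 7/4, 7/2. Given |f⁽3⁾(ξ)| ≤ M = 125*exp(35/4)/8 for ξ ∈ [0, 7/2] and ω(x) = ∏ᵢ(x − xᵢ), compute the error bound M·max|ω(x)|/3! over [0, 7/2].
42875*sqrt(3)*exp(35/4)/13824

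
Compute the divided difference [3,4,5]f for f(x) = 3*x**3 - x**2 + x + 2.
35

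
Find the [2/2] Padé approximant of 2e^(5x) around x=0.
(25*x**2/6 + 5*x + 2)/(25*x**2/12 - 5*x/2 + 1)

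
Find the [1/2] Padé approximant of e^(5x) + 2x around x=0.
(1133*x/219 + 1)/(125*x**2/438 - 400*x/219 + 1)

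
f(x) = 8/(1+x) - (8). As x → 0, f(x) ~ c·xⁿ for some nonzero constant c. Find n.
1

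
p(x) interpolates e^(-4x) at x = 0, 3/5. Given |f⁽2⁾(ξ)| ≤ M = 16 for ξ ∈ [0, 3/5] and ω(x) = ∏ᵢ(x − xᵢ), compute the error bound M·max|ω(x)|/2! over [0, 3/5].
18/25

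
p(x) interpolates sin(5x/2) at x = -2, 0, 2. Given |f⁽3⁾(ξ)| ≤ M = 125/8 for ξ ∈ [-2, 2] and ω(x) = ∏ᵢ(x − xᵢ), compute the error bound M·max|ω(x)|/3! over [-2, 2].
125*sqrt(3)/27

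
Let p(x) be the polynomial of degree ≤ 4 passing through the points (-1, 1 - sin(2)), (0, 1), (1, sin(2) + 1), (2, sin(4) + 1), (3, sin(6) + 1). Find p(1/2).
3*sin(6)/128 - 5*sin(4)/32 + 95*sin(2)/128 + 1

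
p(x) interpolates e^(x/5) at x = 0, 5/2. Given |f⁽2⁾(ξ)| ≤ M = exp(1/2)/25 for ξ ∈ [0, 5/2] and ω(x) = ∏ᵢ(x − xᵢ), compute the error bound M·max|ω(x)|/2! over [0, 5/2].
exp(1/2)/32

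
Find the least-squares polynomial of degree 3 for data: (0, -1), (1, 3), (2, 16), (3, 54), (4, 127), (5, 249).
-8/9 + (472/189)x + (-145/126)x² + (115/54)x³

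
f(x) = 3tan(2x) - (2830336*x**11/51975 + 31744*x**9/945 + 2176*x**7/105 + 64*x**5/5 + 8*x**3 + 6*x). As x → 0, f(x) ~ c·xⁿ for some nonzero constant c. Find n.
13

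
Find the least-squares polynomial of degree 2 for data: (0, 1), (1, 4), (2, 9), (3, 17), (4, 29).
6/5 + (9/10)x + (3/2)x²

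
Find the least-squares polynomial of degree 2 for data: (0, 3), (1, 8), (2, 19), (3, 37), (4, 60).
103/35 + (141/70)x + (43/14)x²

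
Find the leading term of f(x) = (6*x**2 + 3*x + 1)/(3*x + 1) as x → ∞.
2*x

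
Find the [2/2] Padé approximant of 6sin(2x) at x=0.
12*x/(2*x**2/3 + 1)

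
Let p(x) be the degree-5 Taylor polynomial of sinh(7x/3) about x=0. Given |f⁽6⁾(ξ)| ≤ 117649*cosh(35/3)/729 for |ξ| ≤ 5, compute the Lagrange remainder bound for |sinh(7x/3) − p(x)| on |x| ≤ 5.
367653125*cosh(35/3)/104976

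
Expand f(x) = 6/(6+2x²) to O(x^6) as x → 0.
1 - x**2/3 + x**4/9 + O(x**6)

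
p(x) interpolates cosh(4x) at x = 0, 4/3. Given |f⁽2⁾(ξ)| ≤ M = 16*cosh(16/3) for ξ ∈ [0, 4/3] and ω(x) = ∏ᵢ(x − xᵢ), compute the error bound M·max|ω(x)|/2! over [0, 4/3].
32*cosh(16/3)/9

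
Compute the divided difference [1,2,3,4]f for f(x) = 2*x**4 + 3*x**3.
23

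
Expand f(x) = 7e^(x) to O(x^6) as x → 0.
7 + 7*x + 7*x**2/2 + 7*x**3/6 + 7*x**4/24 + 7*x**5/120 + O(x**6)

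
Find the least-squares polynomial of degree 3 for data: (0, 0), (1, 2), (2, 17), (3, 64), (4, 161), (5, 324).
13/126 + (425/756)x + (-121/63)x² + (319/108)x³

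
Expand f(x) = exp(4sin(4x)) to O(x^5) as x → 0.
1 + 16*x + 128*x**2 + 640*x**3 + 2048*x**4 + O(x**5)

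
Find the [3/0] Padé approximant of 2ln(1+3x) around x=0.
3*x*(6*x**2 - 3*x + 2)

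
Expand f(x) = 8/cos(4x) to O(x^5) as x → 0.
8 + 64*x**2 + 1280*x**4/3 + O(x**5)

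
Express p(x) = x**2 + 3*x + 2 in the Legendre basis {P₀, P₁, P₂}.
(7/3)P₀ + (3)P₁ + (2/3)P₂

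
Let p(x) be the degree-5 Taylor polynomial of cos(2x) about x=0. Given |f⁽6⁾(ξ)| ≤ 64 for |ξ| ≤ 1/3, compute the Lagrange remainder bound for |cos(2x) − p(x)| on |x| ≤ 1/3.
4/32805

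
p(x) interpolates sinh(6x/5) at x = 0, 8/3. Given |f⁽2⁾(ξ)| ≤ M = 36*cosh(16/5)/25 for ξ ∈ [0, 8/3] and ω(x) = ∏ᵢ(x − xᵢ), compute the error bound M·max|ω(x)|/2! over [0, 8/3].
32*cosh(16/5)/25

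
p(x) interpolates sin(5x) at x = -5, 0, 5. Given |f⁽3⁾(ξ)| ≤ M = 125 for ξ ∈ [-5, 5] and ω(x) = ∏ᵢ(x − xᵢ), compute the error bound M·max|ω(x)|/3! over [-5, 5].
15625*sqrt(3)/27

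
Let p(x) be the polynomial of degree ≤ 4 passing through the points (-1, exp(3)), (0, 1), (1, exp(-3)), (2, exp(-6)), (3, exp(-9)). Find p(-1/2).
(-70*exp(6) - 5 + 28*exp(3) + 35*(4 + exp(3))*exp(9))*exp(-9)/128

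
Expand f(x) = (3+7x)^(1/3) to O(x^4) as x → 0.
3**(1/3) + 7*3**(1/3)*x/9 - 49*3**(1/3)*x**2/81 + 1715*3**(1/3)*x**3/2187 + O(x**4)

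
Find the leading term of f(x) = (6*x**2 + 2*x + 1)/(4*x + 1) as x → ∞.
3*x/2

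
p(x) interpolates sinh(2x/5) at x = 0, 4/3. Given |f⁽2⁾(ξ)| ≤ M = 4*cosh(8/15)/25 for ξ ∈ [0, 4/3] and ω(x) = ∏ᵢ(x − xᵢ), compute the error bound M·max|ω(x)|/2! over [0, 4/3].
8*cosh(8/15)/225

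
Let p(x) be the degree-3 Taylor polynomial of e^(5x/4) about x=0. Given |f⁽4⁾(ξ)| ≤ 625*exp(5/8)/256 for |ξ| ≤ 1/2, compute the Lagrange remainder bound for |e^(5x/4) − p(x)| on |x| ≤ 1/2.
625*exp(5/8)/98304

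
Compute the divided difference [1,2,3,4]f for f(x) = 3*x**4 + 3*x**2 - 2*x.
30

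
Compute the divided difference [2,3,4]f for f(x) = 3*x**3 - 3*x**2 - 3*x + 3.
24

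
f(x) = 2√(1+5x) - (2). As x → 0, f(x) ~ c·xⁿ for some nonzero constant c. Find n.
1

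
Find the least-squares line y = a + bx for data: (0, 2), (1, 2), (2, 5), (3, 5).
a = 17/10, b = 6/5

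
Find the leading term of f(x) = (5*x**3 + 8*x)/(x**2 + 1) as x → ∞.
5*x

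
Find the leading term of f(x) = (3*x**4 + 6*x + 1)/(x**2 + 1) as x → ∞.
3*x**2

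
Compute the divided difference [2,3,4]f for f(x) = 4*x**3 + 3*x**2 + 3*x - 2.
39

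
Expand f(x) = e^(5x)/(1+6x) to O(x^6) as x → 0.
1 - x + 37*x**2/2 - 541*x**3/6 + 13609*x**4/24 - 81029*x**5/24 + O(x**6)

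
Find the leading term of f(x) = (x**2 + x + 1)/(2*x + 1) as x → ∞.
x/2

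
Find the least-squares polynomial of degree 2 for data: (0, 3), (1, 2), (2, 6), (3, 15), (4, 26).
96/35 + (-167/70)x + (29/14)x²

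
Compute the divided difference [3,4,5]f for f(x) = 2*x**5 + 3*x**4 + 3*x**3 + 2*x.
1647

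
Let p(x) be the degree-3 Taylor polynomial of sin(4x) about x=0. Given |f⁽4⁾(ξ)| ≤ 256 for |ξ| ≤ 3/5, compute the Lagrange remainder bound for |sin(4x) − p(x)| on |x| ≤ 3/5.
864/625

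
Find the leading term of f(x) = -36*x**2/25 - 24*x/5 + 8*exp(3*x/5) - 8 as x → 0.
36*x**3/125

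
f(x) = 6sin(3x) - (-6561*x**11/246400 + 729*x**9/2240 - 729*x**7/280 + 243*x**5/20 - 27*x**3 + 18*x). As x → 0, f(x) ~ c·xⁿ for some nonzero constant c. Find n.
13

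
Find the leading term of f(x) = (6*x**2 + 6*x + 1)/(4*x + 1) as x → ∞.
3*x/2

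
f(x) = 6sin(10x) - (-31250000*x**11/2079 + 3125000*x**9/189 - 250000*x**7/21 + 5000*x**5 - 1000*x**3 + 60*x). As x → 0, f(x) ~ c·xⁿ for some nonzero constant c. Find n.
13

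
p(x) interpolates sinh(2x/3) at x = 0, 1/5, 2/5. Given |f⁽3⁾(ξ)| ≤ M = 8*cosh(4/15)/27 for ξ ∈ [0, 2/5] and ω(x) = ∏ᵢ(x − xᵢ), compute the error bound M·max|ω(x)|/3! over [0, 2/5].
8*sqrt(3)*cosh(4/15)/91125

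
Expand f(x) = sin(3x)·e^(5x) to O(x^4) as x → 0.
3*x + 15*x**2 + 33*x**3 + O(x**4)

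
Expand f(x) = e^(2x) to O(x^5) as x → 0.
1 + 2*x + 2*x**2 + 4*x**3/3 + 2*x**4/3 + O(x**5)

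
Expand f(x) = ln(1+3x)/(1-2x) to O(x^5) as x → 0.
3*x + 3*x**2/2 + 12*x**3 + 15*x**4/4 + O(x**5)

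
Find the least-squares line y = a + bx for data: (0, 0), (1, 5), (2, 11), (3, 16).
a = -1/10, b = 27/5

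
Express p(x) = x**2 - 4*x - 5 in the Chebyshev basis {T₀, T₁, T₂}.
(-9/2)T₀ + (-4)T₁ + (1/2)T₂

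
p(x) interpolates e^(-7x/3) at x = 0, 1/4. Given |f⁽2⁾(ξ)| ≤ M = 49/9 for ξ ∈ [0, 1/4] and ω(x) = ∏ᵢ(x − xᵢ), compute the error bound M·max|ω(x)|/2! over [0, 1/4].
49/1152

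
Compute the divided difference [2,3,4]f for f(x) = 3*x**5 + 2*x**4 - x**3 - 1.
956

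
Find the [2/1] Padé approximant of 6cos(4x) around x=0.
6 - 48*x**2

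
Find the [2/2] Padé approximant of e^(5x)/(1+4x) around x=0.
(2425*x**2/492 + 265*x/82 + 1)/(-2855*x**2/492 + 183*x/82 + 1)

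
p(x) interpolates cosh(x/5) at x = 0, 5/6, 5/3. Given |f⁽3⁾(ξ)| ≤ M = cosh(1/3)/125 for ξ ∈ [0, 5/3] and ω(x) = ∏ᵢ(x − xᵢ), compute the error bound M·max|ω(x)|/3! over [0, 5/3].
sqrt(3)*cosh(1/3)/5832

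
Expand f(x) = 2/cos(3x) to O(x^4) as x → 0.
2 + 9*x**2 + O(x**4)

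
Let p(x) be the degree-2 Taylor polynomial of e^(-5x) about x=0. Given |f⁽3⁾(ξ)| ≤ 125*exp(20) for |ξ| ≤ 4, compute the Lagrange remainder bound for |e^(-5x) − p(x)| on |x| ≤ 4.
4000*exp(20)/3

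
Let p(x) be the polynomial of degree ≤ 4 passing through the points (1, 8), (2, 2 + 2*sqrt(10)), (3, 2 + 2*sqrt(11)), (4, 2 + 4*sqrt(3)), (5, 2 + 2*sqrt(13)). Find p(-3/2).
-2145*sqrt(10)/16 - 1365*sqrt(3)/8 + 1155*sqrt(13)/64 + 9137/64 + 5005*sqrt(11)/32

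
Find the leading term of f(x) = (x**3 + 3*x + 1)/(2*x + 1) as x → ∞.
x**2/2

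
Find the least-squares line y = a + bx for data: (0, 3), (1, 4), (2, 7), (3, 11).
a = 11/5, b = 27/10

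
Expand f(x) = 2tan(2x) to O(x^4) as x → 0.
4*x + 16*x**3/3 + O(x**4)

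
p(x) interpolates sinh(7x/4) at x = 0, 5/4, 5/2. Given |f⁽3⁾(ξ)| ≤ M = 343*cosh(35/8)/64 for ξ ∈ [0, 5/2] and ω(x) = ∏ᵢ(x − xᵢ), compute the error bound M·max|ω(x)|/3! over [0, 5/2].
42875*sqrt(3)*cosh(35/8)/110592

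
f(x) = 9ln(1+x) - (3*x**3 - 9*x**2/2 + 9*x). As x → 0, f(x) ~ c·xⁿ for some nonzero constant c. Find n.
4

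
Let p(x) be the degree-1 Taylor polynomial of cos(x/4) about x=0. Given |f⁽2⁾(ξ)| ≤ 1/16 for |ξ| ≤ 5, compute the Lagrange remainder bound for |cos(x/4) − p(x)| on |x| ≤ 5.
25/32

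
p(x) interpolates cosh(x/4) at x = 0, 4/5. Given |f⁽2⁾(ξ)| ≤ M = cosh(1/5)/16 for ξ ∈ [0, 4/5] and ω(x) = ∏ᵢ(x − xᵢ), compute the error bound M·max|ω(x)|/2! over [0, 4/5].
cosh(1/5)/200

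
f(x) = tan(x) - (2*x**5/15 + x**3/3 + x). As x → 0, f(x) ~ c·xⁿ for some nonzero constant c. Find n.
7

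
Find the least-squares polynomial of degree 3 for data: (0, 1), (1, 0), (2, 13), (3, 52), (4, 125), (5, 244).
65/63 + (-967/189)x + (20/9)x² + (46/27)x³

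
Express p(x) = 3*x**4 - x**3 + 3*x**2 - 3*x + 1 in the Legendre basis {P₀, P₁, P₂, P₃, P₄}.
(13/5)P₀ + (-18/5)P₁ + (26/7)P₂ + (-2/5)P₃ + (24/35)P₄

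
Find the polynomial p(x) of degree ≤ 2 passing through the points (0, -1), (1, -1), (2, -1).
-1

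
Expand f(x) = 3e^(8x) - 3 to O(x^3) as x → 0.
24*x + 96*x**2 + O(x**3)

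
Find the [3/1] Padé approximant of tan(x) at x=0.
x**3/3 + x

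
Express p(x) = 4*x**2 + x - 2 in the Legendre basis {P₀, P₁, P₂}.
(-2/3)P₀ + P₁ + (8/3)P₂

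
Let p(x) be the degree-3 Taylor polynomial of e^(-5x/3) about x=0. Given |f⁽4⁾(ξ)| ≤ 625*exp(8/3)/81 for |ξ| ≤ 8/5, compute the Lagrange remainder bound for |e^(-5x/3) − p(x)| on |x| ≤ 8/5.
512*exp(8/3)/243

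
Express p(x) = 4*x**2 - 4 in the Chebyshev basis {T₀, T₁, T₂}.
(-2)T₀ + (2)T₂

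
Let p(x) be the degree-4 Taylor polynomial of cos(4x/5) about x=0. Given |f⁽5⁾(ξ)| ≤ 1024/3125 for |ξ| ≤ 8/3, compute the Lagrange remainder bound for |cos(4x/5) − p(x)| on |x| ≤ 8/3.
4194304/11390625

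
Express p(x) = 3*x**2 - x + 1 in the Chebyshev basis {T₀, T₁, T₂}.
(5/2)T₀ - T₁ + (3/2)T₂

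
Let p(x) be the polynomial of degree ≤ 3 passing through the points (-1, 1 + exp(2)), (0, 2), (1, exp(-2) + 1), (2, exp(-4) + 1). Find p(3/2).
(5 + 15*exp(2) + (exp(2) + 11)*exp(4))*exp(-4)/16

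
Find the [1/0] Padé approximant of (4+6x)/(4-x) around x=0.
7*x/4 + 1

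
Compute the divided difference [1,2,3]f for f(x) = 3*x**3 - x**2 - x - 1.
17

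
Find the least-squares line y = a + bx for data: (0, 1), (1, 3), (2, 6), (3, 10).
a = 1/2, b = 3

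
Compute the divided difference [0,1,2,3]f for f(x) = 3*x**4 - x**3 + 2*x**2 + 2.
17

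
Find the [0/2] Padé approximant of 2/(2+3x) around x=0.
1/(3*x/2 + 1)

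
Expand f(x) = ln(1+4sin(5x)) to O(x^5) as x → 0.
20*x - 200*x**2 + 7750*x**3/3 - 115000*x**4/3 + O(x**5)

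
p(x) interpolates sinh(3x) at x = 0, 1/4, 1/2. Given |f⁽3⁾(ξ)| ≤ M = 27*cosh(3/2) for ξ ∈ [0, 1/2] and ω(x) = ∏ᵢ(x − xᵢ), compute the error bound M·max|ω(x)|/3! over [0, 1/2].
sqrt(3)*cosh(3/2)/64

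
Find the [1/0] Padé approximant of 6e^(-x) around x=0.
6 - 6*x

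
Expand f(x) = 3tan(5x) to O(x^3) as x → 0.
15*x + O(x**3)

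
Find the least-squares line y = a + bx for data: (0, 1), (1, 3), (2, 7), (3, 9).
a = 4/5, b = 14/5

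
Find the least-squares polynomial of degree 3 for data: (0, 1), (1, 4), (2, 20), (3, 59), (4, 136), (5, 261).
121/126 + (929/756)x + (-1/36)x² + (55/27)x³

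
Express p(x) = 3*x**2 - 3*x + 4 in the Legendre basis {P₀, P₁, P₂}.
(5)P₀ + (-3)P₁ + (2)P₂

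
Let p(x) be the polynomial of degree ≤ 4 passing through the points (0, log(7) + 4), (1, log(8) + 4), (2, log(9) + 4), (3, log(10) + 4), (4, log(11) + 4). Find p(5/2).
log(3*11**(123/128)*3**(13/32)*5**(15/32)*7**(3/128)/11) + 4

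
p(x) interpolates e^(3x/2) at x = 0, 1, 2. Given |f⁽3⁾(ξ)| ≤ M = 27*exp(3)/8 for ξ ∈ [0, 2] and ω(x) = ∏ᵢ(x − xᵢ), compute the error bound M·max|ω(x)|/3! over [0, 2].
sqrt(3)*exp(3)/8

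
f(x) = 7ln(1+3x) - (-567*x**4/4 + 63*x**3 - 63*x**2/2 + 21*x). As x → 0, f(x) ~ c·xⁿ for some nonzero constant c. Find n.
5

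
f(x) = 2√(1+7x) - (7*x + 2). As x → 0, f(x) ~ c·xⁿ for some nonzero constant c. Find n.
2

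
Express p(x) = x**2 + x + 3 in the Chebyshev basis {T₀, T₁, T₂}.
(7/2)T₀ + T₁ + (1/2)T₂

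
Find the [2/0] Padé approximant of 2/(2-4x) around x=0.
4*x**2 + 2*x + 1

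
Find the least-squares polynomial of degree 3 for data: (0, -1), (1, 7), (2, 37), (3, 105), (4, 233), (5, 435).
-62/63 + (1265/378)x + (106/63)x² + (163/54)x³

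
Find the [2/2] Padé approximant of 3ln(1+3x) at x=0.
9*x*(3*x + 2)/(2*(3*x**2/2 + 3*x + 1))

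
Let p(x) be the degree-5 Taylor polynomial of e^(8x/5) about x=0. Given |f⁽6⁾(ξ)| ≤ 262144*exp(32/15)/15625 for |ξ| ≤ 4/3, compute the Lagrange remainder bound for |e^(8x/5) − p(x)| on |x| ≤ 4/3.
67108864*exp(32/15)/512578125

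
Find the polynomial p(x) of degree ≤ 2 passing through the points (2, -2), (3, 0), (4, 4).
x**2 - 3*x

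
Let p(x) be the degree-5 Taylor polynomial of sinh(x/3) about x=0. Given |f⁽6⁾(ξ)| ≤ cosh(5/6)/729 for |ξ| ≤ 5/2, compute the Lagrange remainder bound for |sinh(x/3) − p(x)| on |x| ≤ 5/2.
3125*cosh(5/6)/6718464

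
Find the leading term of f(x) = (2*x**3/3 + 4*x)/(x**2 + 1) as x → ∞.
2*x/3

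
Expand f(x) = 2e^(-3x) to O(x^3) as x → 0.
2 - 6*x + 9*x**2 + O(x**3)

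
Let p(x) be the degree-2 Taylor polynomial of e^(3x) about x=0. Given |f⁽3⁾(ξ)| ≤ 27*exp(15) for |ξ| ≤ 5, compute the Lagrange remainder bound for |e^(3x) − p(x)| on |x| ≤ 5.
1125*exp(15)/2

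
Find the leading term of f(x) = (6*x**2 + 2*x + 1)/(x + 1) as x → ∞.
6*x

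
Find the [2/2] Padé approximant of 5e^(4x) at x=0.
(20*x**2/3 + 10*x + 5)/(4*x**2/3 - 2*x + 1)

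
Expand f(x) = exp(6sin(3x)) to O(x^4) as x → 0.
1 + 18*x + 162*x**2 + 945*x**3 + O(x**4)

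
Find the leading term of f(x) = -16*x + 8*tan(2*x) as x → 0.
64*x**3/3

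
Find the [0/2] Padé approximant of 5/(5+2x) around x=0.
1/(2*x/5 + 1)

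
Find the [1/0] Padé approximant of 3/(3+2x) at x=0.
1 - 2*x/3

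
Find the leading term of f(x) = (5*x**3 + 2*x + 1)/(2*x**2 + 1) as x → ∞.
5*x/2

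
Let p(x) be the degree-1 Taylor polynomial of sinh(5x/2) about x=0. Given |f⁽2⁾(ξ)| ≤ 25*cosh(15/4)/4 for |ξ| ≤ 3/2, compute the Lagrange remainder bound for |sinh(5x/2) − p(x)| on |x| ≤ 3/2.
225*cosh(15/4)/32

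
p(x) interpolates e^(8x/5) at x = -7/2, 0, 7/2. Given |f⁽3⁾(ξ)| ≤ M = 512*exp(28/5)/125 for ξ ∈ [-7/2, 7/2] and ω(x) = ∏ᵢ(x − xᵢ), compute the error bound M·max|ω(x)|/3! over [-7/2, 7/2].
21952*sqrt(3)*exp(28/5)/3375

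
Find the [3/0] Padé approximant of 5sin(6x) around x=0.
-180*x**3 + 30*x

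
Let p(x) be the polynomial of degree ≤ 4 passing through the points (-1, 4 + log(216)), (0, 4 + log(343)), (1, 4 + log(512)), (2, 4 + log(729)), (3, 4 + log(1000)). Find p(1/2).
4 + log(448*2**(9/32)*3**(121/128)*5**(9/128)*7**(13/32)/9)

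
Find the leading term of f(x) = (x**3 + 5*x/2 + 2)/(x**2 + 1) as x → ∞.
x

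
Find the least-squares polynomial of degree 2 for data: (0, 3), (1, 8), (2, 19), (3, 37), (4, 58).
97/35 + (193/70)x + (39/14)x²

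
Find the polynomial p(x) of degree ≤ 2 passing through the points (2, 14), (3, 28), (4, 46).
2*x**2 + 4*x - 2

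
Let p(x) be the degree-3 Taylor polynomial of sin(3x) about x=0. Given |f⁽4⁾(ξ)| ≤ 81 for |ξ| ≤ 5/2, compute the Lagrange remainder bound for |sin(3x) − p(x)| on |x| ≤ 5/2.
16875/128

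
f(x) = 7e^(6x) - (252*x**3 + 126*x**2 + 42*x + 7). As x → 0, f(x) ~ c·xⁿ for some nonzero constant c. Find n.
4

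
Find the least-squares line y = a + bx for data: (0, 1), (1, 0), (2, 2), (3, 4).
a = 1/10, b = 11/10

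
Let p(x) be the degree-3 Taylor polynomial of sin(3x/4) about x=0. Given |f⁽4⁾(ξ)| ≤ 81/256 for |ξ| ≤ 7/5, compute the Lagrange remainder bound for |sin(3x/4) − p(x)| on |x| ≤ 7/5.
64827/1280000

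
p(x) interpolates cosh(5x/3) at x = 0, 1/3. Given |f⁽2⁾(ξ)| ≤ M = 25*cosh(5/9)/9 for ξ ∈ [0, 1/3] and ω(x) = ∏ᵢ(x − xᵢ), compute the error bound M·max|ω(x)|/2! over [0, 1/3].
25*cosh(5/9)/648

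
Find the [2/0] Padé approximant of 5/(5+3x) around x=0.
9*x**2/25 - 3*x/5 + 1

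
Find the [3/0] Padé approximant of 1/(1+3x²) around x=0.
1 - 3*x**2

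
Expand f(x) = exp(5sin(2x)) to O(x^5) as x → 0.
1 + 10*x + 50*x**2 + 160*x**3 + 350*x**4 + O(x**5)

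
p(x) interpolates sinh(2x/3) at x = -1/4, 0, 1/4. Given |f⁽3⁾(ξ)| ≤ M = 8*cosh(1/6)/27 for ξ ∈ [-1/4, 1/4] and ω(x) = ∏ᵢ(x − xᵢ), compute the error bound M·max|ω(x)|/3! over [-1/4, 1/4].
sqrt(3)*cosh(1/6)/5832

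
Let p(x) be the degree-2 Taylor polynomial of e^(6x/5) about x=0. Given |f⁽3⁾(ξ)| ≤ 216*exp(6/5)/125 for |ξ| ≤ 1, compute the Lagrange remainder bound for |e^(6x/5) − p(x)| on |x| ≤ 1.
36*exp(6/5)/125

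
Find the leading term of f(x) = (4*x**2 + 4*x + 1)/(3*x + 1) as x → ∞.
4*x/3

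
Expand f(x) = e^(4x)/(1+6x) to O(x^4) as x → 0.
1 - 2*x + 20*x**2 - 328*x**3/3 + O(x**4)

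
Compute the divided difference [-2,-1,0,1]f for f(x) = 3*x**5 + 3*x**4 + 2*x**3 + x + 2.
11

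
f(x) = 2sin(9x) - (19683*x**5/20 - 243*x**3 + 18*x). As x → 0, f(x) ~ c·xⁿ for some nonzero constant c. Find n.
7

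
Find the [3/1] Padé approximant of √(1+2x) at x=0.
(-x**3/8 + 3*x**2/4 + 9*x/4 + 1)/(5*x/4 + 1)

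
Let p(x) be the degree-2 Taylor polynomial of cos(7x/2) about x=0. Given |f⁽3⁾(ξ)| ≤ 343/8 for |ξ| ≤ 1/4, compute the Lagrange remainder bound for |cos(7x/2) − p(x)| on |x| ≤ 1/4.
343/3072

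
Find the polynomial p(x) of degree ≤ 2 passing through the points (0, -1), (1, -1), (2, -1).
-1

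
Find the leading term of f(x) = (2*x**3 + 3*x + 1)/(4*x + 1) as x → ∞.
x**2/2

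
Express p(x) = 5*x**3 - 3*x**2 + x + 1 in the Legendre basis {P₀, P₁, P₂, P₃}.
(4)P₁ + (-2)P₂ + (2)P₃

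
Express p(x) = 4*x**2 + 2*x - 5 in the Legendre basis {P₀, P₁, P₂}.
(-11/3)P₀ + (2)P₁ + (8/3)P₂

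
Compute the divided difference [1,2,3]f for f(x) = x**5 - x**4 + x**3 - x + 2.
71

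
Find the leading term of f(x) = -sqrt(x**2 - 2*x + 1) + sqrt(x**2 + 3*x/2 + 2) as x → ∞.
7/4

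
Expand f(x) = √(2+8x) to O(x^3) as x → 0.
sqrt(2) + 2*sqrt(2)*x - 2*sqrt(2)*x**2 + O(x**3)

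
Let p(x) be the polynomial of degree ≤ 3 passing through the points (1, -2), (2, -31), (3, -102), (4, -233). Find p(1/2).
19/8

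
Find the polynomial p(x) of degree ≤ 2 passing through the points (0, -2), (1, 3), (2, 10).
x**2 + 4*x - 2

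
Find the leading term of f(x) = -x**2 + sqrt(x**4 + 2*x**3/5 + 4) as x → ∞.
x/5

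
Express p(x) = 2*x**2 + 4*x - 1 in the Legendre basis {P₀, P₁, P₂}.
(-1/3)P₀ + (4)P₁ + (4/3)P₂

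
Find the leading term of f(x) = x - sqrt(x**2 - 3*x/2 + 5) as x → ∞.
3/4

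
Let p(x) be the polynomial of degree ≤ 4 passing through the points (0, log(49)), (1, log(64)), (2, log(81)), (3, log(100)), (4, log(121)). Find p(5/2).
log(9*11**(59/64)*3**(13/16)*5**(15/16)*7**(3/64)/11)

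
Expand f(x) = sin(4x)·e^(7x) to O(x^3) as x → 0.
4*x + 28*x**2 + O(x**3)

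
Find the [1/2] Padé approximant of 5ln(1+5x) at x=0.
25*x/(-25*x**2/12 + 5*x/2 + 1)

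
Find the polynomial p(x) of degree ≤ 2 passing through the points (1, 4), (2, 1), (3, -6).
-2*x**2 + 3*x + 3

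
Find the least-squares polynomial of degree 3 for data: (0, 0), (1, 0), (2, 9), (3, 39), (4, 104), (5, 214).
1/21 + (-38/63)x + (-67/42)x² + (37/18)x³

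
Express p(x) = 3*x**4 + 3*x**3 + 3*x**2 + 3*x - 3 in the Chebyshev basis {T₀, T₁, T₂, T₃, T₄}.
(-3/8)T₀ + (21/4)T₁ + (3)T₂ + (3/4)T₃ + (3/8)T₄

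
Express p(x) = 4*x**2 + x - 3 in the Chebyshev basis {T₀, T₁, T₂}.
-T₀ + T₁ + (2)T₂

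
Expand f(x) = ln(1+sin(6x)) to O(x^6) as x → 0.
6*x - 18*x**2 + 36*x**3 - 108*x**4 + 324*x**5 + O(x**6)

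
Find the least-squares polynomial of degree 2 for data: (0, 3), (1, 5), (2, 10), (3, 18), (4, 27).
99/35 + (87/70)x + (17/14)x²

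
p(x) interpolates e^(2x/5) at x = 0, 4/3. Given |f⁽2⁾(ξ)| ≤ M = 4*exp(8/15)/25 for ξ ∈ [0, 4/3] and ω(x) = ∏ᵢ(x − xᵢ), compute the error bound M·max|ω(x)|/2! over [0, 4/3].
8*exp(8/15)/225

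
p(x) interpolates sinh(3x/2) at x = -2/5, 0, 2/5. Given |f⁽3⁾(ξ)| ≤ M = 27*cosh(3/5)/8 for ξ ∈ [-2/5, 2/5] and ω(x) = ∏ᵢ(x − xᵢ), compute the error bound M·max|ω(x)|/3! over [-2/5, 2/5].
sqrt(3)*cosh(3/5)/125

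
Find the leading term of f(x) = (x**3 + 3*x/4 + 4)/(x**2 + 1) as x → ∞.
x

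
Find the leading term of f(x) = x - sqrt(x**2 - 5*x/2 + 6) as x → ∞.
5/4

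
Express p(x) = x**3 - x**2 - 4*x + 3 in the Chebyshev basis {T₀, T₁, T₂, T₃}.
(5/2)T₀ + (-13/4)T₁ + (-1/2)T₂ + (1/4)T₃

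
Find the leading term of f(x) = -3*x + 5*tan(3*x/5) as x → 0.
9*x**3/25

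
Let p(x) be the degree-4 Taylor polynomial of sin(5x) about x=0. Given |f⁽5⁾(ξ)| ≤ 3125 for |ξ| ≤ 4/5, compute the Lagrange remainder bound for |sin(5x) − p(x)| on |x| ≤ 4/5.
128/15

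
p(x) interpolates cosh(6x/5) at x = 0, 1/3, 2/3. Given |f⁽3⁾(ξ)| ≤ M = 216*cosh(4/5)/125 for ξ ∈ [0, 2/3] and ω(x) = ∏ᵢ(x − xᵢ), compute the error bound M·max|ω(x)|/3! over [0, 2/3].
8*sqrt(3)*cosh(4/5)/3375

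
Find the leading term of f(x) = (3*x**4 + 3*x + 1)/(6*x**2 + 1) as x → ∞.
x**2/2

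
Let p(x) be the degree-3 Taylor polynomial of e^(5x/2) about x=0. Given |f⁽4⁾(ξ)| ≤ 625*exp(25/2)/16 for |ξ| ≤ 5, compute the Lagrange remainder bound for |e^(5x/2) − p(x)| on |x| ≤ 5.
390625*exp(25/2)/384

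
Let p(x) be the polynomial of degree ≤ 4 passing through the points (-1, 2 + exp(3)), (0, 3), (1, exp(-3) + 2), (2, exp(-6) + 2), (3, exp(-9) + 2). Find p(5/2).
(-70*exp(6) + 35 + 140*exp(3) + (284 - 5*exp(3))*exp(9))*exp(-9)/128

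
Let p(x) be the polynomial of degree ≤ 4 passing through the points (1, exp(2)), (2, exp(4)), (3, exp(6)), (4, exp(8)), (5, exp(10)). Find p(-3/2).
(-5460*exp(6) - 8580*exp(2) + 3003 + 10010*exp(4) + 1155*exp(8))*exp(2)/128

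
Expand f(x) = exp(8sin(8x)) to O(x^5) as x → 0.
1 + 64*x + 2048*x**2 + 43008*x**3 + 655360*x**4 + O(x**5)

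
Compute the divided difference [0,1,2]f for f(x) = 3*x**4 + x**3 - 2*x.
24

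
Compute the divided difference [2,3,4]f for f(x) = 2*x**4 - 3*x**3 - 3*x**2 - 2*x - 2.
80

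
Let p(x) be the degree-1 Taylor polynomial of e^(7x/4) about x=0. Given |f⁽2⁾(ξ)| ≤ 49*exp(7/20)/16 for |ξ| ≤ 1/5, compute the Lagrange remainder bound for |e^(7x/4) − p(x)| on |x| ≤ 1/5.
49*exp(7/20)/800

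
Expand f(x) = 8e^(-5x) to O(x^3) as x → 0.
8 - 40*x + 100*x**2 + O(x**3)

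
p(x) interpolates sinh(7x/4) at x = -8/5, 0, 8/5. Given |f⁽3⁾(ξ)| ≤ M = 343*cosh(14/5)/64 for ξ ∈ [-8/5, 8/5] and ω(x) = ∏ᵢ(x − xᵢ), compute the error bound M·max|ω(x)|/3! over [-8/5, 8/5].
2744*sqrt(3)*cosh(14/5)/3375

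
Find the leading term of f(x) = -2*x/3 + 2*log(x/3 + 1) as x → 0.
-x**2/9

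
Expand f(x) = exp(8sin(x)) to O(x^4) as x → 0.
1 + 8*x + 32*x**2 + 84*x**3 + O(x**4)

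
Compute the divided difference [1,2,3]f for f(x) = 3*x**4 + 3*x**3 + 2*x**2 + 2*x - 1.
95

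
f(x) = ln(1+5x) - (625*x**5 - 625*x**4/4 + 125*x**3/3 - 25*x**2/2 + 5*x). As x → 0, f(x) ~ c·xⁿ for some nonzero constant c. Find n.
6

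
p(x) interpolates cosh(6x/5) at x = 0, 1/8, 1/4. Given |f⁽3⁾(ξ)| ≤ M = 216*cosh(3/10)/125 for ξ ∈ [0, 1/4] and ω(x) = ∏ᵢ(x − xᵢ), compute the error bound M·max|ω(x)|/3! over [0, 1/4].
sqrt(3)*cosh(3/10)/8000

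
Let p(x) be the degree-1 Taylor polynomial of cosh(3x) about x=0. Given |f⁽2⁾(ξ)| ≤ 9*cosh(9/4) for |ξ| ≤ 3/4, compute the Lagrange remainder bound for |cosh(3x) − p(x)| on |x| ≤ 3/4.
81*cosh(9/4)/32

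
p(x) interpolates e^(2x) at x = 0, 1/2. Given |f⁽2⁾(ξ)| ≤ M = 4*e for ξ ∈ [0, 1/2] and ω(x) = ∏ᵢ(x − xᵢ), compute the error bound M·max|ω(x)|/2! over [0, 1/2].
e/8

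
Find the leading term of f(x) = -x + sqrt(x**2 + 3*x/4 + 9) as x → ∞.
3/8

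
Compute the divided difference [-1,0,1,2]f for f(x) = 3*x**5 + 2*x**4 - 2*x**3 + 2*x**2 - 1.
17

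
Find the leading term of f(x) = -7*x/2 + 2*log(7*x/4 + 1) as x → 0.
-49*x**2/16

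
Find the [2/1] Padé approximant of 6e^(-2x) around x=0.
(4*x**2 - 8*x + 6)/(2*x/3 + 1)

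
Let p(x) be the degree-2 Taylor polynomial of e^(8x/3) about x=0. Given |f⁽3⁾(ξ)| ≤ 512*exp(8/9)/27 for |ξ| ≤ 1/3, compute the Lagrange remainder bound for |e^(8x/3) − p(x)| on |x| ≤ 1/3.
256*exp(8/9)/2187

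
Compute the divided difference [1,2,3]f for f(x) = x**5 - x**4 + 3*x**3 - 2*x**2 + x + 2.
81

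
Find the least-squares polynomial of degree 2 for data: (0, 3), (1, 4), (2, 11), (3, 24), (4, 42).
102/35 + (-57/35)x + (20/7)x²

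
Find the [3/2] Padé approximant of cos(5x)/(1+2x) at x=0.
(1925*x**3/102 - 1925*x**2/204 - 2*x + 1)/(1 - 191*x**2/204)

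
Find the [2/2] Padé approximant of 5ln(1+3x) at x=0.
15*x*(3*x + 2)/(2*(3*x**2/2 + 3*x + 1))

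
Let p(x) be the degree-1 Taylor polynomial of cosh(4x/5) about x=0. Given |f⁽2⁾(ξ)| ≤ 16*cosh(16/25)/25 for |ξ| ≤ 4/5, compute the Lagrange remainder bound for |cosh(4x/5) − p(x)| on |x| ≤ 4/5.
128*cosh(16/25)/625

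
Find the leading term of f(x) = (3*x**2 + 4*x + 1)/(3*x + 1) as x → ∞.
x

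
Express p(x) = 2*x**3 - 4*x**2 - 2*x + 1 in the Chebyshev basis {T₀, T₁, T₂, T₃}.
-T₀ + (-1/2)T₁ + (-2)T₂ + (1/2)T₃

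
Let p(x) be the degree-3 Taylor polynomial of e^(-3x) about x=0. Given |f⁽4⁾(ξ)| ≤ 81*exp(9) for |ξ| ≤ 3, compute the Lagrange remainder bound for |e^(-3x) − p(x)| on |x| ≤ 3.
2187*exp(9)/8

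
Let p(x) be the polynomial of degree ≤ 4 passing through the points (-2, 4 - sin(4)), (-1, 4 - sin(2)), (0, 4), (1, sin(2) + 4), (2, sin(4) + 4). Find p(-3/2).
-7*sin(2)/8 - 5*sin(4)/16 + 4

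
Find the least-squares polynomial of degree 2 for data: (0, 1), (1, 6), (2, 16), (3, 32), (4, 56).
9/7 + (36/35)x + (22/7)x²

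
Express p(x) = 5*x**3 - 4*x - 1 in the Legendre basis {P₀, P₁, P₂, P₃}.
-P₀ - P₁ + (2)P₃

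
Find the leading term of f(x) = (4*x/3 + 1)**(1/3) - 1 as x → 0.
4*x/9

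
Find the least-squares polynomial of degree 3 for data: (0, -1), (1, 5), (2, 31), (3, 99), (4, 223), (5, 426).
-61/63 + (541/378)x + (299/252)x² + (337/108)x³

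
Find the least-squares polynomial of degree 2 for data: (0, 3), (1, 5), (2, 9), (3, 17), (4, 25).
101/35 + (36/35)x + (8/7)x²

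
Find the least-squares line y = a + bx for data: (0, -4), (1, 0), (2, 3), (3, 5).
a = -7/2, b = 3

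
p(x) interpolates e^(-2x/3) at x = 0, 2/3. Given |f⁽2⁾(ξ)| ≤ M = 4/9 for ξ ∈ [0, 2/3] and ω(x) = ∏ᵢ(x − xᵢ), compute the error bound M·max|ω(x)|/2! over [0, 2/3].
2/81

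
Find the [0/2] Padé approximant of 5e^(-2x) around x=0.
5/(2*x**2 + 2*x + 1)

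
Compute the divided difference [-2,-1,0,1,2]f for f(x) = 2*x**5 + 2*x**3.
0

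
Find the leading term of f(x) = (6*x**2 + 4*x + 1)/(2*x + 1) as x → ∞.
3*x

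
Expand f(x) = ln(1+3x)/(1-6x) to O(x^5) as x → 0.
3*x + 27*x**2/2 + 90*x**3 + 2079*x**4/4 + O(x**5)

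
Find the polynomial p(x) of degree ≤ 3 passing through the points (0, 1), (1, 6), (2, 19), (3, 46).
x**3 + x**2 + 3*x + 1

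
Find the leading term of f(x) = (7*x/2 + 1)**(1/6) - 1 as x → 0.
7*x/12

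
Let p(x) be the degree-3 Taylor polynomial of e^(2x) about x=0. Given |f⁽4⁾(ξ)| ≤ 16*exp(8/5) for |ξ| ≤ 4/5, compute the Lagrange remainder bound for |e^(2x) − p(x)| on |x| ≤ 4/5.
512*exp(8/5)/1875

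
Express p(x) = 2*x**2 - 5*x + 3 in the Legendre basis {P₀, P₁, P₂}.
(11/3)P₀ + (-5)P₁ + (4/3)P₂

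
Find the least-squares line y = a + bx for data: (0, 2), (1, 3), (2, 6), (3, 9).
a = 7/5, b = 12/5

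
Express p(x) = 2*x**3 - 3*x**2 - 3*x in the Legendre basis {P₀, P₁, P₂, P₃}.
-P₀ + (-9/5)P₁ + (-2)P₂ + (4/5)P₃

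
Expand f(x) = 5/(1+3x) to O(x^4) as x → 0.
5 - 15*x + 45*x**2 - 135*x**3 + O(x**4)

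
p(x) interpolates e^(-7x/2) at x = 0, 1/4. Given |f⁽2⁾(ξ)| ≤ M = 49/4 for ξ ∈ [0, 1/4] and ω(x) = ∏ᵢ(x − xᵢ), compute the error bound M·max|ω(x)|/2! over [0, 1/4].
49/512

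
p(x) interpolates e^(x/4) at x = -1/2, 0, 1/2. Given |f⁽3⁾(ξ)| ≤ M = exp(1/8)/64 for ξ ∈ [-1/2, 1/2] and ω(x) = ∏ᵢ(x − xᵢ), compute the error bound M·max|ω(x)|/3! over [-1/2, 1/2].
sqrt(3)*exp(1/8)/13824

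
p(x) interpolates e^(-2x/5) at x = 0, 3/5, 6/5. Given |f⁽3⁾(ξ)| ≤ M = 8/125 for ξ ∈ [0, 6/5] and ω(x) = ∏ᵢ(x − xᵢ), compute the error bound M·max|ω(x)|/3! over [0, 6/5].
8*sqrt(3)/15625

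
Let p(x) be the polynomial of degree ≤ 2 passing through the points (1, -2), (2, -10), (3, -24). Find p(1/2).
-1/4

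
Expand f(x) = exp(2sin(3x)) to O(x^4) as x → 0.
1 + 6*x + 18*x**2 + 27*x**3 + O(x**4)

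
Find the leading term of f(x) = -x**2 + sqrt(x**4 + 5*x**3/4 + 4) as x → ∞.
5*x/8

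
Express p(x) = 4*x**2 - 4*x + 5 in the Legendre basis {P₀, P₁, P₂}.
(19/3)P₀ + (-4)P₁ + (8/3)P₂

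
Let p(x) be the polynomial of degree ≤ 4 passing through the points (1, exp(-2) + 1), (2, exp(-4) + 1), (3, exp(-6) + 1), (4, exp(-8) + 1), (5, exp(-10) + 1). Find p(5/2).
(-5*exp(8) - 20*exp(2) + 3 + 90*exp(4) + 60*exp(6) + 128*exp(10))*exp(-10)/128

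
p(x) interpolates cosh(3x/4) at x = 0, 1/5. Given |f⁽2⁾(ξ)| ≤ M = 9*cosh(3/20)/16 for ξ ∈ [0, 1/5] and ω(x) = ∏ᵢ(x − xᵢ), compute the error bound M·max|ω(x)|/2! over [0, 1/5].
9*cosh(3/20)/3200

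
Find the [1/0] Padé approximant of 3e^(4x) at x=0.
12*x + 3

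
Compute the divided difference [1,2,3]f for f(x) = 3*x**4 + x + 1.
75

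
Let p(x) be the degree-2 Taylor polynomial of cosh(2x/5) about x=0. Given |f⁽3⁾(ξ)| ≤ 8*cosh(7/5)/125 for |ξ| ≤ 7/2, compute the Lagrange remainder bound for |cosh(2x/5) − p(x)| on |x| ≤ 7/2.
343*cosh(7/5)/750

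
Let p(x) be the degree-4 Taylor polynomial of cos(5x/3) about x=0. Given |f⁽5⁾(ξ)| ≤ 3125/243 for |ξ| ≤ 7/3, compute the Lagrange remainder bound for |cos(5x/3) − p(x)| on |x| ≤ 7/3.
10504375/1417176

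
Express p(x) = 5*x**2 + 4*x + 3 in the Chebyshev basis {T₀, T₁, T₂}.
(11/2)T₀ + (4)T₁ + (5/2)T₂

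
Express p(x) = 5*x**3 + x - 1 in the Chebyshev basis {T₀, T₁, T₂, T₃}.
-T₀ + (19/4)T₁ + (5/4)T₃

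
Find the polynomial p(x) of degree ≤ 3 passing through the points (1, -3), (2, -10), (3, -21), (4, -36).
-2*x**2 - x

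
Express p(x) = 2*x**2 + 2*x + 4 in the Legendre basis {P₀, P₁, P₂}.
(14/3)P₀ + (2)P₁ + (4/3)P₂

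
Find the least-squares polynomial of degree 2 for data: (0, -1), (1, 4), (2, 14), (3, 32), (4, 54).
-1 + (9/5)x + (3)x²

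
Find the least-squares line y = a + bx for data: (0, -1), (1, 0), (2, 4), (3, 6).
a = -3/2, b = 5/2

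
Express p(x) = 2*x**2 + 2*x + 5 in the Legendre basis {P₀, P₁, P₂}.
(17/3)P₀ + (2)P₁ + (4/3)P₂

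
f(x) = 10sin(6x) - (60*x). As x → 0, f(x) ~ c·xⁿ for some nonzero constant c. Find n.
3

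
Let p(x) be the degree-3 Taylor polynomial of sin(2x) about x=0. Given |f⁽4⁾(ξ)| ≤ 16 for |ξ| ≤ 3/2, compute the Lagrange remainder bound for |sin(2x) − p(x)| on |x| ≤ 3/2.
27/8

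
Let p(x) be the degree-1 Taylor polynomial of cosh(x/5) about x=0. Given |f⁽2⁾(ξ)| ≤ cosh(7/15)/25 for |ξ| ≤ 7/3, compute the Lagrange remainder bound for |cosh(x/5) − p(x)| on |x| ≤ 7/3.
49*cosh(7/15)/450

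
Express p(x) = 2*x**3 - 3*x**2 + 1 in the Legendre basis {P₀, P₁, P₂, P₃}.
(6/5)P₁ + (-2)P₂ + (4/5)P₃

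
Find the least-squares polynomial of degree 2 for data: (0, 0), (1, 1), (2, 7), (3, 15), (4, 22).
-3/5 + (9/5)x + x²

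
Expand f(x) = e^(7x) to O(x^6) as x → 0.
1 + 7*x + 49*x**2/2 + 343*x**3/6 + 2401*x**4/24 + 16807*x**5/120 + O(x**6)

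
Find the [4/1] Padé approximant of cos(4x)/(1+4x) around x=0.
(32*x**4/3 - 8*x**2 + 1)/(4*x + 1)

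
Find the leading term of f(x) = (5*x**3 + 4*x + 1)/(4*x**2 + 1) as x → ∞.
5*x/4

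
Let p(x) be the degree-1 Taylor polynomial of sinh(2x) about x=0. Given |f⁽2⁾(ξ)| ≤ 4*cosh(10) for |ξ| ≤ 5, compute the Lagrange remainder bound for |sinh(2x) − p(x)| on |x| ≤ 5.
50*cosh(10)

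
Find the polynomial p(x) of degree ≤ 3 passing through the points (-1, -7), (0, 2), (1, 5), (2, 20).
3*x**3 - 3*x**2 + 3*x + 2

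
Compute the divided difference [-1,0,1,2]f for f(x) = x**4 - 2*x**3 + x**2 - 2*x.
0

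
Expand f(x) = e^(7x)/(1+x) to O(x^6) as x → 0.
1 + 6*x + 37*x**2/2 + 116*x**3/3 + 491*x**4/8 + 4721*x**5/60 + O(x**6)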